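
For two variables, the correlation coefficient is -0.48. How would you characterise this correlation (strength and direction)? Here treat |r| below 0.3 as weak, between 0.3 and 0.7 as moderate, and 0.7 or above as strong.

r = -0.48 < 0 so the relationship is negative.
|r| = 0.48, which falls in the moderate range.

moderate negative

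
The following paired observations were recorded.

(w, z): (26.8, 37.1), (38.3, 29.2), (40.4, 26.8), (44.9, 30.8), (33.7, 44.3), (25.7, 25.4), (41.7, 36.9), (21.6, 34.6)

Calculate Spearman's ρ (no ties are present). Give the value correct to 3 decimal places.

-0.024

Rank w: 3, 5, 6, 8, 4, 2, 7, 1
Rank z: 7, 3, 2, 4, 8, 1, 6, 5
d = rank(w) − rank(z): -4, 2, 4, 4, -4, 1, 1, -4; Σd² = 86
ρ = 1 − 6Σd² / [n(n²−1)] = 1 − 6×86 / (8×63) = 1 − 516/504 ≈ -0.024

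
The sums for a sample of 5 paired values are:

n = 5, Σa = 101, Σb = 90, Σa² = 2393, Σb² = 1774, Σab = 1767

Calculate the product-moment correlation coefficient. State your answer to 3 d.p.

-0.219

r = (nΣab − ΣaΣb) / √[(nΣa² − (Σa)²)(nΣb² − (Σb)²)]
Numerator: 5×1767 − 101×90 = -255
Denominator: √[(11965 − 10201)(8870 − 8100)] = √[1764 × 770] = 1165.4527
r = -255 / 1165.4527 ≈ -0.219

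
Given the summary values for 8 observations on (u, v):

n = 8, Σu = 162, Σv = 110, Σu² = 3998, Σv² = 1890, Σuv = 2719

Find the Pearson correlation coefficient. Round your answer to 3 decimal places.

0.944

r = (nΣuv − ΣuΣv) / √[(nΣu² − (Σu)²)(nΣv² − (Σv)²)]
Numerator: 8×2719 − 162×110 = 3932
Denominator: √[(31984 − 26244)(15120 − 12100)] = √[5740 × 3020] = 4163.5081
r = 3932 / 4163.5081 ≈ 0.944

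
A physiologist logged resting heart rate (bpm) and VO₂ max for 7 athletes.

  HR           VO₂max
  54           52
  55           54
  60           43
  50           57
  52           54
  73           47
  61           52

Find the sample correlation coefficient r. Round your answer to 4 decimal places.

-0.6844

n = 7, Σx = 405, Σy = 359, Σx² = 23795, Σy² = 18547, Σxy = 20619
nΣxy − ΣxΣy = 144333 − 145395 = -1062
nΣx² − (Σx)² = 166565 − 164025 = 2540; nΣy² − (Σy)² = 129829 − 128881 = 948
r = -1062 / √(2540 × 948) = -1062 / 1551.7474 ≈ -0.6844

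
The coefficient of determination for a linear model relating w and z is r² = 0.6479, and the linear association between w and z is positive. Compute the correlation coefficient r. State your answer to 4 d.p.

0.8049

|r| = √0.6479 = 0.8049
The association is positive, so r = 0.8049.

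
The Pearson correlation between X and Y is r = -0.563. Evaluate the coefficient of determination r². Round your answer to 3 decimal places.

0.317

r² = (-0.563)² = 0.317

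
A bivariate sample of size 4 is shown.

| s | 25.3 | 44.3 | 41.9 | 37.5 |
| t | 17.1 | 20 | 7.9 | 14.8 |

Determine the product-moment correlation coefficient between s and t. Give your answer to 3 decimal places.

-0.175

n = 4, Σs = 149, Σt = 59.8, Σs² = 5764.44, Σt² = 973.86, Σst = 2204.64
nΣst − ΣsΣt = 8818.56 − 8910.2 = -91.64
nΣs² − (Σs)² = 23057.76 − 22201 = 856.76; nΣt² − (Σt)² = 3895.44 − 3576.04 = 319.4
r = -91.64 / √(856.76 × 319.4) = -91.64 / 523.1148 ≈ -0.175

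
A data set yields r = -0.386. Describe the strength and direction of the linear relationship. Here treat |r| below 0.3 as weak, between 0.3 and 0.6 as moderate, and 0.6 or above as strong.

r = -0.386 < 0 so the relationship is negative.
|r| = 0.386, which falls in the moderate range.

moderate negative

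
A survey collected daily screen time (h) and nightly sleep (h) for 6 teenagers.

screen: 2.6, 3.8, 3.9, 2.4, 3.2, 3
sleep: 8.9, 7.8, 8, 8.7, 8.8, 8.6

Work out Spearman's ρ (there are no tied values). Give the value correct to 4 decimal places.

Rank screen: 2, 5, 6, 1, 4, 3
Rank sleep: 6, 1, 2, 4, 5, 3
d = rank(screen) − rank(sleep): -4, 4, 4, -3, -1, 0; Σd² = 58
ρ = 1 − 6Σd² / [n(n²−1)] = 1 − 6×58 / (6×35) = 1 − 348/210 ≈ -0.6571

-0.6571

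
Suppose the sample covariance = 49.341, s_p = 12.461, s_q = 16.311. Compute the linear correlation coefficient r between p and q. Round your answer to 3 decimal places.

r = Cov(p,q) / (s_p · s_q) = 49.341 / (12.461 × 16.311)
  = 49.341 / 203.2514 ≈ 0.243

0.243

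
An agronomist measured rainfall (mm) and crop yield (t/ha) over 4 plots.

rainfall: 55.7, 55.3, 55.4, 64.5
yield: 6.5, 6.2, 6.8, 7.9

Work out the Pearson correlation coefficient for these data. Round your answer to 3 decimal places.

0.946

n = 4, Σx = 230.9, Σy = 27.4, Σx² = 13389.99, Σy² = 189.34, Σxy = 1591.18
nΣxy − ΣxΣy = 6364.72 − 6326.66 = 38.06
nΣx² − (Σx)² = 53559.96 − 53314.81 = 245.15; nΣy² − (Σy)² = 757.36 − 750.76 = 6.6
r = 38.06 / √(245.15 × 6.6) = 38.06 / 40.2242 ≈ 0.946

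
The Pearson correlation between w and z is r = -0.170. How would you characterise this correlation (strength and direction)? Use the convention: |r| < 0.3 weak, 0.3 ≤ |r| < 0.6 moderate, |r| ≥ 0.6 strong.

weak negative

r = -0.170 < 0 so the relationship is negative.
|r| = 0.170, which falls in the weak range.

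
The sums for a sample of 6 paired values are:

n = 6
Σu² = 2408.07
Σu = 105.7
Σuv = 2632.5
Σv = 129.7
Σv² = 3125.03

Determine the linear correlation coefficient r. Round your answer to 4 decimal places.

r = (nΣuv − ΣuΣv) / √[(nΣu² − (Σu)²)(nΣv² − (Σv)²)]
Numerator: 6×2632.5 − 105.7×129.7 = 2085.71
Denominator: √[(14448.42 − 11172.49)(18750.18 − 16822.09)] = √[3275.93 × 1928.09] = 2513.2226
r = 2085.71 / 2513.2226 ≈ 0.8299

0.8299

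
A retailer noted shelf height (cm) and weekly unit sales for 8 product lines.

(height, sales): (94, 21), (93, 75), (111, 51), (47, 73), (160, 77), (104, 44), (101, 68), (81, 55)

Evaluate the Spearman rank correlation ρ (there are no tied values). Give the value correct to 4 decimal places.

Rank height: 4, 3, 7, 1, 8, 6, 5, 2
Rank sales: 1, 7, 3, 6, 8, 2, 5, 4
d = rank(height) − rank(sales): 3, -4, 4, -5, 0, 4, 0, -2; Σd² = 86
ρ = 1 − 6Σd² / [n(n²−1)] = 1 − 6×86 / (8×63) = 1 − 516/504 ≈ -0.0238

-0.0238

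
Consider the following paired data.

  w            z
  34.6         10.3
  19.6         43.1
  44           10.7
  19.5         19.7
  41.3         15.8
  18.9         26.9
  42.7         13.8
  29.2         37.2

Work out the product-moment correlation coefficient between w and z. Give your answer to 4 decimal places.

n = 8, Σw = 249.8, Σz = 177.5, Σw² = 8636.4, Σz² = 5013.81, Σwz = 4892.54
nΣwz − ΣwΣz = 39140.32 − 44339.5 = -5199.18
nΣw² − (Σw)² = 69091.2 − 62400.04 = 6691.16; nΣz² − (Σz)² = 40110.48 − 31506.25 = 8604.23
r = -5199.18 / √(6691.16 × 8604.23) = -5199.18 / 7587.6399 ≈ -0.6852

-0.6852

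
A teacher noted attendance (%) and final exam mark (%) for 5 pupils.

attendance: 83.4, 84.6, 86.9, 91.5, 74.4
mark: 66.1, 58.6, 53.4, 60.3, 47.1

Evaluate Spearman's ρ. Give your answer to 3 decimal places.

Rank attendance: 2, 3, 4, 5, 1
Rank mark: 5, 3, 2, 4, 1
d = rank(attendance) − rank(mark): -3, 0, 2, 1, 0; Σd² = 14
ρ = 1 − 6Σd² / [n(n²−1)] = 1 − 6×14 / (5×24) = 1 − 84/120 ≈ 0.300

0.300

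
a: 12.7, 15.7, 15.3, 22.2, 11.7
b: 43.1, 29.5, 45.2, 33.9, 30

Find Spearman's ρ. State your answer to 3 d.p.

Rank a: 2, 4, 3, 5, 1
Rank b: 4, 1, 5, 3, 2
d = rank(a) − rank(b): -2, 3, -2, 2, -1; Σd² = 22
ρ = 1 − 6Σd² / [n(n²−1)] = 1 − 6×22 / (5×24) = 1 − 132/120 ≈ -0.100

-0.100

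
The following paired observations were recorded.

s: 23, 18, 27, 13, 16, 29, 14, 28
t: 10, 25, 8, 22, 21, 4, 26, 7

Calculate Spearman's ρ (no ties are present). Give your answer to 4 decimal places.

-0.8810

Rank s: 5, 4, 6, 1, 3, 8, 2, 7
Rank t: 4, 7, 3, 6, 5, 1, 8, 2
d = rank(s) − rank(t): 1, -3, 3, -5, -2, 7, -6, 5; Σd² = 158
ρ = 1 − 6Σd² / [n(n²−1)] = 1 − 6×158 / (8×63) = 1 − 948/504 ≈ -0.8810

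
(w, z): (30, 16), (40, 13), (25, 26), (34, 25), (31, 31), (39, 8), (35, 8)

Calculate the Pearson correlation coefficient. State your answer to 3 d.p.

n = 7, Σw = 234, Σz = 127, Σw² = 7988, Σz² = 2815, Σwz = 4053
nΣwz − ΣwΣz = 28371 − 29718 = -1347
nΣw² − (Σw)² = 55916 − 54756 = 1160; nΣz² − (Σz)² = 19705 − 16129 = 3576
r = -1347 / √(1160 × 3576) = -1347 / 2036.7032 ≈ -0.661

-0.661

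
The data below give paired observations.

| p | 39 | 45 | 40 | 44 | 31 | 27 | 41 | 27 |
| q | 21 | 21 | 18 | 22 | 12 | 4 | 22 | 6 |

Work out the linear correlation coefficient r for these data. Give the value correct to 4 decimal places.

0.9581

n = 8, Σp = 294, Σq = 126, Σp² = 11182, Σq² = 2370, Σpq = 4996
nΣpq − ΣpΣq = 39968 − 37044 = 2924
nΣp² − (Σp)² = 89456 − 86436 = 3020; nΣq² − (Σq)² = 18960 − 15876 = 3084
r = 2924 / √(3020 × 3084) = 2924 / 3051.8322 ≈ 0.9581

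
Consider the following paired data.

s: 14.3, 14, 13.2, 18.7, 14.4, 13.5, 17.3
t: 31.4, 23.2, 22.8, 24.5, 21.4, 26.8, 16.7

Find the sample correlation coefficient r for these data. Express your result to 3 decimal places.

n = 7, Σs = 105.4, Σt = 166.8, Σs² = 1613.32, Σt² = 4099.38, Σst = 2491.8
nΣst − ΣsΣt = 17442.6 − 17580.72 = -138.12
nΣs² − (Σs)² = 11293.24 − 11109.16 = 184.08; nΣt² − (Σt)² = 28695.66 − 27822.24 = 873.42
r = -138.12 / √(184.08 × 873.42) = -138.12 / 400.9728 ≈ -0.344

-0.344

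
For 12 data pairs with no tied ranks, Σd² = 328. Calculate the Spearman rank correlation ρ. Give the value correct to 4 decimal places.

ρ = 1 − 6Σd² / [n(n²−1)] = 1 − 6×328 / (12×143)
  = 1 − 1968/1716 = 1 − 1.14685 ≈ -0.1469

-0.1469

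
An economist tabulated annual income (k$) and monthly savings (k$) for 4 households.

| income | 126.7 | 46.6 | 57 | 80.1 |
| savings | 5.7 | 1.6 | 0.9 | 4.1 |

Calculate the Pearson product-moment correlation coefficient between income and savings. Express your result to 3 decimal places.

n = 4, Σx = 310.4, Σy = 12.3, Σx² = 27889.46, Σy² = 52.67, Σxy = 1176.46
nΣxy − ΣxΣy = 4705.84 − 3817.92 = 887.92
nΣx² − (Σx)² = 111557.84 − 96348.16 = 15209.68; nΣy² − (Σy)² = 210.68 − 151.29 = 59.39
r = 887.92 / √(15209.68 × 59.39) = 887.92 / 950.4225 ≈ 0.934

0.934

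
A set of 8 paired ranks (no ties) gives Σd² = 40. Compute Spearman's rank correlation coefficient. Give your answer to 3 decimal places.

0.524

ρ = 1 − 6Σd² / [n(n²−1)] = 1 − 6×40 / (8×63)
  = 1 − 240/504 = 1 − 0.4762 ≈ 0.524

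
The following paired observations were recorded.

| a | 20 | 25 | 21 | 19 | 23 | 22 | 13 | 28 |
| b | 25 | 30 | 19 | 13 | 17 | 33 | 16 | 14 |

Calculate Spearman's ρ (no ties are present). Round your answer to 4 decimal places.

0.2381

Rank a: 3, 7, 4, 2, 6, 5, 1, 8
Rank b: 6, 7, 5, 1, 4, 8, 3, 2
d = rank(a) − rank(b): -3, 0, -1, 1, 2, -3, -2, 6; Σd² = 64
ρ = 1 − 6Σd² / [n(n²−1)] = 1 − 6×64 / (8×63) = 1 − 384/504 ≈ 0.2381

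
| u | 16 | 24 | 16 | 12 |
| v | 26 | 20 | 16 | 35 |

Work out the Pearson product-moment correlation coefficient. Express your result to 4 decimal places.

n = 4, Σu = 68, Σv = 97, Σu² = 1232, Σv² = 2557, Σuv = 1572
nΣuv − ΣuΣv = 6288 − 6596 = -308
nΣu² − (Σu)² = 4928 − 4624 = 304; nΣv² − (Σv)² = 10228 − 9409 = 819
r = -308 / √(304 × 819) = -308 / 498.9749 ≈ -0.6173

-0.6173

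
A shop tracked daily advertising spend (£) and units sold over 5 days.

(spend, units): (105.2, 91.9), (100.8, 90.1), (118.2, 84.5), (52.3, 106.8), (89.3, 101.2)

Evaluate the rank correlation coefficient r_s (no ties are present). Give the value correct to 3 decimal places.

Rank spend: 4, 3, 5, 1, 2
Rank units: 3, 2, 1, 5, 4
d = rank(spend) − rank(units): 1, 1, 4, -4, -2; Σd² = 38
ρ = 1 − 6Σd² / [n(n²−1)] = 1 − 6×38 / (5×24) = 1 − 228/120 ≈ -0.900

-0.900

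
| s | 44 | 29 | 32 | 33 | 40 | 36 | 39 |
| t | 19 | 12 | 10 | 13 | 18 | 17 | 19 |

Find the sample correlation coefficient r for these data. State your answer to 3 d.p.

n = 7, Σs = 253, Σt = 108, Σs² = 9307, Σt² = 1748, Σst = 4006
nΣst − ΣsΣt = 28042 − 27324 = 718
nΣs² − (Σs)² = 65149 − 64009 = 1140; nΣt² − (Σt)² = 12236 − 11664 = 572
r = 718 / √(1140 × 572) = 718 / 807.5147 ≈ 0.889

0.889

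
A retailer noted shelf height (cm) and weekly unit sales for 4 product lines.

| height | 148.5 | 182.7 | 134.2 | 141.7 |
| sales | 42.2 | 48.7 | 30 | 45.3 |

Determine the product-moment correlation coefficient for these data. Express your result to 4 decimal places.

n = 4, Σx = 607.1, Σy = 166.2, Σx² = 93520.07, Σy² = 7104.62, Σxy = 25609.2
nΣxy − ΣxΣy = 102436.8 − 100900.02 = 1536.78
nΣx² − (Σx)² = 374080.28 − 368570.41 = 5509.87; nΣy² − (Σy)² = 28418.48 − 27622.44 = 796.04
r = 1536.78 / √(5509.87 × 796.04) = 1536.78 / 2094.2963 ≈ 0.7338

0.7338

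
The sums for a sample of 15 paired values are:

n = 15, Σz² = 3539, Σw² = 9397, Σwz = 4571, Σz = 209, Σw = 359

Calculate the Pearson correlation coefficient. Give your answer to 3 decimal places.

-0.607

r = (nΣwz − ΣwΣz) / √[(nΣw² − (Σw)²)(nΣz² − (Σz)²)]
Numerator: 15×4571 − 359×209 = -6466
Denominator: √[(140955 − 128881)(53085 − 43681)] = √[12074 × 9404] = 10655.6978
r = -6466 / 10655.6978 ≈ -0.607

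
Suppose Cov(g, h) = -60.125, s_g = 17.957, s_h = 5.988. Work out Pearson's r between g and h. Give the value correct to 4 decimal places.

r = Cov(g,h) / (s_g · s_h) = -60.125 / (17.957 × 5.988)
  = -60.125 / 107.5265 ≈ -0.5592

-0.5592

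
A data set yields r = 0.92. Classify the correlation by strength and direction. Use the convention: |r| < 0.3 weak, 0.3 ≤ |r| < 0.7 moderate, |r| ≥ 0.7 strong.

r = 0.92 > 0 so the relationship is positive.
|r| = 0.92, which falls in the strong range.

strong positive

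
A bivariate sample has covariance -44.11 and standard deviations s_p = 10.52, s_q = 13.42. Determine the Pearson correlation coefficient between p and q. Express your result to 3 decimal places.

-0.312

r = Cov(p,q) / (s_p · s_q) = -44.11 / (10.52 × 13.42)
  = -44.11 / 141.1784 ≈ -0.312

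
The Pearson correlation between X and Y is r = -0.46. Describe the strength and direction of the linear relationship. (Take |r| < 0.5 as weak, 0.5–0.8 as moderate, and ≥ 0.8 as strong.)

weak negative

r = -0.46 < 0 so the relationship is negative.
|r| = 0.46, which falls in the weak range.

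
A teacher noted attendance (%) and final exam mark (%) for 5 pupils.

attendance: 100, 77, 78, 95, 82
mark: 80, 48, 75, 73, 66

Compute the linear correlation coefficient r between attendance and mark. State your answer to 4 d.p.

n = 5, Σx = 432, Σy = 342, Σx² = 37762, Σy² = 24014, Σxy = 29893
nΣxy − ΣxΣy = 149465 − 147744 = 1721
nΣx² − (Σx)² = 188810 − 186624 = 2186; nΣy² − (Σy)² = 120070 − 116964 = 3106
r = 1721 / √(2186 × 3106) = 1721 / 2605.7083 ≈ 0.6605

0.6605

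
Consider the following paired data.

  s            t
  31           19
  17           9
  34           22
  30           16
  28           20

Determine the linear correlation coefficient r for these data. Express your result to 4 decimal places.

0.9229

n = 5, Σs = 140, Σt = 86, Σs² = 4090, Σt² = 1582, Σst = 2530
nΣst − ΣsΣt = 12650 − 12040 = 610
nΣs² − (Σs)² = 20450 − 19600 = 850; nΣt² − (Σt)² = 7910 − 7396 = 514
r = 610 / √(850 × 514) = 610 / 660.9841 ≈ 0.9229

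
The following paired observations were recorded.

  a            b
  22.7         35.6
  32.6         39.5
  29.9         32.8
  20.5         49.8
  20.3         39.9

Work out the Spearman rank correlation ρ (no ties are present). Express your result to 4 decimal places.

Rank a: 3, 5, 4, 2, 1
Rank b: 2, 3, 1, 5, 4
d = rank(a) − rank(b): 1, 2, 3, -3, -3; Σd² = 32
ρ = 1 − 6Σd² / [n(n²−1)] = 1 − 6×32 / (5×24) = 1 − 192/120 ≈ -0.6000

-0.6000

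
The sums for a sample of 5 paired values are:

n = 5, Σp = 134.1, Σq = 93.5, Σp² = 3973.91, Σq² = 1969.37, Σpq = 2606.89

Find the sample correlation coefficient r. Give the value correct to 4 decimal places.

0.3436

r = (nΣpq − ΣpΣq) / √[(nΣp² − (Σp)²)(nΣq² − (Σq)²)]
Numerator: 5×2606.89 − 134.1×93.5 = 496.1
Denominator: √[(19869.55 − 17982.81)(9846.85 − 8742.25)] = √[1886.74 × 1104.6] = 1443.6388
r = 496.1 / 1443.6388 ≈ 0.3436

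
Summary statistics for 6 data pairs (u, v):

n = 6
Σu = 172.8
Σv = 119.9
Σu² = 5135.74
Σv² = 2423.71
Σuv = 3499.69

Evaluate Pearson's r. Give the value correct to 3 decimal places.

0.701

r = (nΣuv − ΣuΣv) / √[(nΣu² − (Σu)²)(nΣv² − (Σv)²)]
Numerator: 6×3499.69 − 172.8×119.9 = 279.42
Denominator: √[(30814.44 − 29859.84)(14542.26 − 14376.01)] = √[954.6 × 166.25] = 398.3745
r = 279.42 / 398.3745 ≈ 0.701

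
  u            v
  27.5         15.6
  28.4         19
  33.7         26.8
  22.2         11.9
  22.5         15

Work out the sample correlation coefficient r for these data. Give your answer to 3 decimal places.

n = 5, Σu = 134.3, Σv = 88.3, Σu² = 3697.59, Σv² = 1689.21, Σuv = 2473.44
nΣuv − ΣuΣv = 12367.2 − 11858.69 = 508.51
nΣu² − (Σu)² = 18487.95 − 18036.49 = 451.46; nΣv² − (Σv)² = 8446.05 − 7796.89 = 649.16
r = 508.51 / √(451.46 × 649.16) = 508.51 / 541.3592 ≈ 0.939

0.939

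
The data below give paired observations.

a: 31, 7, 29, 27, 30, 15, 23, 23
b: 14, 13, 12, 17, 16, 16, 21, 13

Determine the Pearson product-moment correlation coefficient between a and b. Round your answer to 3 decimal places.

0.075

n = 8, Σa = 185, Σb = 122, Σa² = 4763, Σb² = 1920, Σab = 2834
nΣab − ΣaΣb = 22672 − 22570 = 102
nΣa² − (Σa)² = 38104 − 34225 = 3879; nΣb² − (Σb)² = 15360 − 14884 = 476
r = 102 / √(3879 × 476) = 102 / 1358.8245 ≈ 0.075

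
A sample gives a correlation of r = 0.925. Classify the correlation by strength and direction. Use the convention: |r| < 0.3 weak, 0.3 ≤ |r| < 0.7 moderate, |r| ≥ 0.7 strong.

strong positive

r = 0.925 > 0 so the relationship is positive.
|r| = 0.925, which falls in the strong range.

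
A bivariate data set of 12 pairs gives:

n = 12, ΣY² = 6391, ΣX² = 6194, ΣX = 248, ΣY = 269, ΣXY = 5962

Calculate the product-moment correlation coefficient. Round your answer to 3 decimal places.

r = (nΣXY − ΣXΣY) / √[(nΣX² − (ΣX)²)(nΣY² − (ΣY)²)]
Numerator: 12×5962 − 248×269 = 4832
Denominator: √[(74328 − 61504)(76692 − 72361)] = √[12824 × 4331] = 7452.5663
r = 4832 / 7452.5663 ≈ 0.648

0.648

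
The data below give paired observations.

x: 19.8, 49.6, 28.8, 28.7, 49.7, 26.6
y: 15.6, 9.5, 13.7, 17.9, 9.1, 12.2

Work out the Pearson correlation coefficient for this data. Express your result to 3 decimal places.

-0.809

n = 6, Σx = 203.2, Σy = 78, Σx² = 7682.98, Σy² = 1073.36, Σxy = 2465.16
nΣxy − ΣxΣy = 14790.96 − 15849.6 = -1058.64
nΣx² − (Σx)² = 46097.88 − 41290.24 = 4807.64; nΣy² − (Σy)² = 6440.16 − 6084 = 356.16
r = -1058.64 / √(4807.64 × 356.16) = -1058.64 / 1308.5446 ≈ -0.809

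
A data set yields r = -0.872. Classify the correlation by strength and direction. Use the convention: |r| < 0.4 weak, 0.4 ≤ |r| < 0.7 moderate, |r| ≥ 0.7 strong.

r = -0.872 < 0 so the relationship is negative.
|r| = 0.872, which falls in the strong range.

strong negative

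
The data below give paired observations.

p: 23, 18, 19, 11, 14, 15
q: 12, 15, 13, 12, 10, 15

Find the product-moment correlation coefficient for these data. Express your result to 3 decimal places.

n = 6, Σp = 100, Σq = 77, Σp² = 1756, Σq² = 1007, Σpq = 1290
nΣpq − ΣpΣq = 7740 − 7700 = 40
nΣp² − (Σp)² = 10536 − 10000 = 536; nΣq² − (Σq)² = 6042 − 5929 = 113
r = 40 / √(536 × 113) = 40 / 246.1057 ≈ 0.163

0.163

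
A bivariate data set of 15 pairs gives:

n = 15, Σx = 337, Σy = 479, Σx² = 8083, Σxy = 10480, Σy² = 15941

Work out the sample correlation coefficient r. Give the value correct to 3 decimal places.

r = (nΣxy − ΣxΣy) / √[(nΣx² − (Σx)²)(nΣy² − (Σy)²)]
Numerator: 15×10480 − 337×479 = -4223
Denominator: √[(121245 − 113569)(239115 − 229441)] = √[7676 × 9674] = 8617.2863
r = -4223 / 8617.2863 ≈ -0.490

-0.490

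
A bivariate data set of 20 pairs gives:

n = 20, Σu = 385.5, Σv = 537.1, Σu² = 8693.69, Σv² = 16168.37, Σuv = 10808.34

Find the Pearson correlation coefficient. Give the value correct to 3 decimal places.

0.307

r = (nΣuv − ΣuΣv) / √[(nΣu² − (Σu)²)(nΣv² − (Σv)²)]
Numerator: 20×10808.34 − 385.5×537.1 = 9114.75
Denominator: √[(173873.8 − 148610.25)(323367.4 − 288476.41)] = √[25263.55 × 34890.99] = 29689.5650
r = 9114.75 / 29689.5650 ≈ 0.307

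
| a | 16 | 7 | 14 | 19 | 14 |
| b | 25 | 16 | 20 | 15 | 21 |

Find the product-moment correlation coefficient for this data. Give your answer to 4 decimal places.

0.1823

n = 5, Σa = 70, Σb = 97, Σa² = 1058, Σb² = 1947, Σab = 1371
nΣab − ΣaΣb = 6855 − 6790 = 65
nΣa² − (Σa)² = 5290 − 4900 = 390; nΣb² − (Σb)² = 9735 − 9409 = 326
r = 65 / √(390 × 326) = 65 / 356.5670 ≈ 0.1823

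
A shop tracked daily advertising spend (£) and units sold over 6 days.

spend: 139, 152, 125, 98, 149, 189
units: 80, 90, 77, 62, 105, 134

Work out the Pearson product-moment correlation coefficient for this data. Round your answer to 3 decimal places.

n = 6, Σx = 852, Σy = 548, Σx² = 125576, Σy² = 53254, Σxy = 81472
nΣxy − ΣxΣy = 488832 − 466896 = 21936
nΣx² − (Σx)² = 753456 − 725904 = 27552; nΣy² − (Σy)² = 319524 − 300304 = 19220
r = 21936 / √(27552 × 19220) = 21936 / 23011.9412 ≈ 0.953

0.953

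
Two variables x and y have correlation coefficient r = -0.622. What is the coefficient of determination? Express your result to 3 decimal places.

0.387

r² = (-0.622)² = 0.387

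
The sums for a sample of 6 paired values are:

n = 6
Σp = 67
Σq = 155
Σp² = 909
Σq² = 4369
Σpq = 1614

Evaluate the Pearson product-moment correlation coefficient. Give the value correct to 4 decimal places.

-0.4823

r = (nΣpq − ΣpΣq) / √[(nΣp² − (Σp)²)(nΣq² − (Σq)²)]
Numerator: 6×1614 − 67×155 = -701
Denominator: √[(5454 − 4489)(26214 − 24025)] = √[965 × 2189] = 1453.4046
r = -701 / 1453.4046 ≈ -0.4823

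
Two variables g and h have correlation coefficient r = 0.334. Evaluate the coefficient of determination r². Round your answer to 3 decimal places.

0.112

r² = (0.334)² = 0.112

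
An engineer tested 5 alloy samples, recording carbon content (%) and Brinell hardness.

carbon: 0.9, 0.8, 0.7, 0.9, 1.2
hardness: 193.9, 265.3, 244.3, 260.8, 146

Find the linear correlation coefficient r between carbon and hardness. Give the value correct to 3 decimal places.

-0.826

n = 5, Σx = 4.5, Σy = 1110.3, Σx² = 4.19, Σy² = 256996.43, Σxy = 967.68
nΣxy − ΣxΣy = 4838.4 − 4996.35 = -157.95
nΣx² − (Σx)² = 20.95 − 20.25 = 0.7; nΣy² − (Σy)² = 1284982.15 − 1232766.09 = 52216.06
r = -157.95 / √(0.7 × 52216.06) = -157.95 / 191.1838 ≈ -0.826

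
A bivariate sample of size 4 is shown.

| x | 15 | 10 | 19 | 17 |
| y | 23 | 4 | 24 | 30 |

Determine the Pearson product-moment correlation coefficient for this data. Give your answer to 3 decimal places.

0.887

n = 4, Σx = 61, Σy = 81, Σx² = 975, Σy² = 2021, Σxy = 1351
nΣxy − ΣxΣy = 5404 − 4941 = 463
nΣx² − (Σx)² = 3900 − 3721 = 179; nΣy² − (Σy)² = 8084 − 6561 = 1523
r = 463 / √(179 × 1523) = 463 / 522.1274 ≈ 0.887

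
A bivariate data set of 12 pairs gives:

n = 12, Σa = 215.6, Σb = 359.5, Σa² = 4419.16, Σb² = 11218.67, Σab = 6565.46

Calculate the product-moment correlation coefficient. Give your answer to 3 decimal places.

0.215

r = (nΣab − ΣaΣb) / √[(nΣa² − (Σa)²)(nΣb² − (Σb)²)]
Numerator: 12×6565.46 − 215.6×359.5 = 1277.32
Denominator: √[(53029.92 − 46483.36)(134624.04 − 129240.25)] = √[6546.56 × 5383.79] = 5936.7756
r = 1277.32 / 5936.7756 ≈ 0.215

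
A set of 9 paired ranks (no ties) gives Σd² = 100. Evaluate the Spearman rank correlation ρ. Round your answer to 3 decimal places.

0.167

ρ = 1 − 6Σd² / [n(n²−1)] = 1 − 6×100 / (9×80)
  = 1 − 600/720 = 1 − 0.8333 ≈ 0.167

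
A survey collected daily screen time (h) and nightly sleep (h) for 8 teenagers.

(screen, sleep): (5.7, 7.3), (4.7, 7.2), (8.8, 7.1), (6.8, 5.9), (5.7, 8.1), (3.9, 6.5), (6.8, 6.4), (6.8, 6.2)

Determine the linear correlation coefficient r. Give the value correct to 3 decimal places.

-0.153

n = 8, Σx = 49.2, Σy = 54.7, Σx² = 318.44, Σy² = 377.61, Σxy = 335.25
nΣxy − ΣxΣy = 2682 − 2691.24 = -9.24
nΣx² − (Σx)² = 2547.52 − 2420.64 = 126.88; nΣy² − (Σy)² = 3020.88 − 2992.09 = 28.79
r = -9.24 / √(126.88 × 28.79) = -9.24 / 60.4390 ≈ -0.153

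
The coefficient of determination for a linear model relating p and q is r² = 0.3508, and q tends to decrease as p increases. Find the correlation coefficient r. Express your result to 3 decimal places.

-0.592

|r| = √0.3508 = 0.592
The association is negative, so r = −0.592.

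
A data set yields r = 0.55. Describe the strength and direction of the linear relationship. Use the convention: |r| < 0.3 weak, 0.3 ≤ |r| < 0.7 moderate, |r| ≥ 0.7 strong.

moderate positive

r = 0.55 > 0 so the relationship is positive.
|r| = 0.55, which falls in the moderate range.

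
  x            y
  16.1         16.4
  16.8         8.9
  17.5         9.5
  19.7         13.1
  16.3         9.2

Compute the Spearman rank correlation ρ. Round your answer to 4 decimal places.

-0.1000

Rank x: 1, 3, 4, 5, 2
Rank y: 5, 1, 3, 4, 2
d = rank(x) − rank(y): -4, 2, 1, 1, 0; Σd² = 22
ρ = 1 − 6Σd² / [n(n²−1)] = 1 − 6×22 / (5×24) = 1 − 132/120 ≈ -0.1000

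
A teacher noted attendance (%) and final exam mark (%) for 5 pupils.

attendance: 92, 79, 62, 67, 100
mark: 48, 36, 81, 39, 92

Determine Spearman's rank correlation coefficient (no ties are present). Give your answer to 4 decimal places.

Rank attendance: 4, 3, 1, 2, 5
Rank mark: 3, 1, 4, 2, 5
d = rank(attendance) − rank(mark): 1, 2, -3, 0, 0; Σd² = 14
ρ = 1 − 6Σd² / [n(n²−1)] = 1 − 6×14 / (5×24) = 1 − 84/120 ≈ 0.3000

0.3000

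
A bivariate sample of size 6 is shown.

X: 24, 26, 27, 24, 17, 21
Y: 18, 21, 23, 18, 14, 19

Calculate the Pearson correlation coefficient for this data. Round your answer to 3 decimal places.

0.897

n = 6, ΣX = 139, ΣY = 113, ΣX² = 3287, ΣY² = 2175, ΣXY = 2668
nΣXY − ΣXΣY = 16008 − 15707 = 301
nΣX² − (ΣX)² = 19722 − 19321 = 401; nΣY² − (ΣY)² = 13050 − 12769 = 281
r = 301 / √(401 × 281) = 301 / 335.6799 ≈ 0.897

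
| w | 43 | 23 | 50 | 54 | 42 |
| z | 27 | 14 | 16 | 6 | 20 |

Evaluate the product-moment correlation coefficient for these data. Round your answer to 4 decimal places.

n = 5, Σw = 212, Σz = 83, Σw² = 9558, Σz² = 1617, Σwz = 3447
nΣwz − ΣwΣz = 17235 − 17596 = -361
nΣw² − (Σw)² = 47790 − 44944 = 2846; nΣz² − (Σz)² = 8085 − 6889 = 1196
r = -361 / √(2846 × 1196) = -361 / 1844.9434 ≈ -0.1957

-0.1957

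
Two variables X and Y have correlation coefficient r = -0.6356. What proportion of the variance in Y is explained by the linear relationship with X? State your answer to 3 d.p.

0.404

r² = (-0.6356)² = 0.404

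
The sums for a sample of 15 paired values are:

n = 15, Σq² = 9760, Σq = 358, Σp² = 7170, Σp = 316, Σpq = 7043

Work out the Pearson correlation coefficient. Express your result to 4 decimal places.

-0.6317

r = (nΣpq − ΣpΣq) / √[(nΣp² − (Σp)²)(nΣq² − (Σq)²)]
Numerator: 15×7043 − 316×358 = -7483
Denominator: √[(107550 − 99856)(146400 − 128164)] = √[7694 × 18236] = 11845.1587
r = -7483 / 11845.1587 ≈ -0.6317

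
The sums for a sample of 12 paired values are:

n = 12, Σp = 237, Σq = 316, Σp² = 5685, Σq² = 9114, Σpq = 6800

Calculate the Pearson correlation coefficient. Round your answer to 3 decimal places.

0.627

r = (nΣpq − ΣpΣq) / √[(nΣp² − (Σp)²)(nΣq² − (Σq)²)]
Numerator: 12×6800 − 237×316 = 6708
Denominator: √[(68220 − 56169)(109368 − 99856)] = √[12051 × 9512] = 10706.4986
r = 6708 / 10706.4986 ≈ 0.627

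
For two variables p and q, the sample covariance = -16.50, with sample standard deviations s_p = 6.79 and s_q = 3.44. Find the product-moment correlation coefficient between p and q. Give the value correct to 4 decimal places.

-0.7064

r = Cov(p,q) / (s_p · s_q) = -16.50 / (6.79 × 3.44)
  = -16.50 / 23.3576 ≈ -0.7064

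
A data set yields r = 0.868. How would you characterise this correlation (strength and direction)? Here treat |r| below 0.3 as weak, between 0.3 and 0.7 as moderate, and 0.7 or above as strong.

r = 0.868 > 0 so the relationship is positive.
|r| = 0.868, which falls in the strong range.

strong positive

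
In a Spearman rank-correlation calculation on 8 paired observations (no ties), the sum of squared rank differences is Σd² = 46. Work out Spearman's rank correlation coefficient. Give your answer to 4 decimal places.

0.4524

ρ = 1 − 6Σd² / [n(n²−1)] = 1 − 6×46 / (8×63)
  = 1 − 276/504 = 1 − 0.54762 ≈ 0.4524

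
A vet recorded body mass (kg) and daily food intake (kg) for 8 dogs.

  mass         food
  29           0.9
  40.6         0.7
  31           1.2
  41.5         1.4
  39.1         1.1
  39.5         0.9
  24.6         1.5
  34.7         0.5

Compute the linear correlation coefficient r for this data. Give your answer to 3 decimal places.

n = 8, Σx = 280, Σy = 8.2, Σx² = 10070.92, Σy² = 9.22, Σxy = 282.63
nΣxy − ΣxΣy = 2261.04 − 2296 = -34.96
nΣx² − (Σx)² = 80567.36 − 78400 = 2167.36; nΣy² − (Σy)² = 73.76 − 67.24 = 6.52
r = -34.96 / √(2167.36 × 6.52) = -34.96 / 118.8747 ≈ -0.294

-0.294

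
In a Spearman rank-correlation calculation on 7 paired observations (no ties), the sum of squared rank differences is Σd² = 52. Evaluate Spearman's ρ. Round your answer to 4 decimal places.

0.0714

ρ = 1 − 6Σd² / [n(n²−1)] = 1 − 6×52 / (7×48)
  = 1 − 312/336 = 1 − 0.92857 ≈ 0.0714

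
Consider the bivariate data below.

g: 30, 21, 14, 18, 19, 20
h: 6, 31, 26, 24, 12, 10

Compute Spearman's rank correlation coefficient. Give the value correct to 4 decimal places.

-0.4286

Rank g: 6, 5, 1, 2, 3, 4
Rank h: 1, 6, 5, 4, 3, 2
d = rank(g) − rank(h): 5, -1, -4, -2, 0, 2; Σd² = 50
ρ = 1 − 6Σd² / [n(n²−1)] = 1 − 6×50 / (6×35) = 1 − 300/210 ≈ -0.4286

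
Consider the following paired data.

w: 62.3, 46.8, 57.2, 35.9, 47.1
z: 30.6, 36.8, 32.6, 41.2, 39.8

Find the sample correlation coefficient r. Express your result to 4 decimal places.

-0.9530

n = 5, Σw = 249.3, Σz = 181, Σw² = 12850.59, Σz² = 6634.84, Σwz = 8847
nΣwz − ΣwΣz = 44235 − 45123.3 = -888.3
nΣw² − (Σw)² = 64252.95 − 62150.49 = 2102.46; nΣz² − (Σz)² = 33174.2 − 32761 = 413.2
r = -888.3 / √(2102.46 × 413.2) = -888.3 / 932.0603 ≈ -0.9530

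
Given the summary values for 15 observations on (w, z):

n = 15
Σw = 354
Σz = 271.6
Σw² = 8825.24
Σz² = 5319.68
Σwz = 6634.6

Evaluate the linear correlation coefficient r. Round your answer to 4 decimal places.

r = (nΣwz − ΣwΣz) / √[(nΣw² − (Σw)²)(nΣz² − (Σz)²)]
Numerator: 15×6634.6 − 354×271.6 = 3372.6
Denominator: √[(132378.6 − 125316)(79795.2 − 73766.56)] = √[7062.6 × 6028.64] = 6525.1722
r = 3372.6 / 6525.1722 ≈ 0.5169

0.5169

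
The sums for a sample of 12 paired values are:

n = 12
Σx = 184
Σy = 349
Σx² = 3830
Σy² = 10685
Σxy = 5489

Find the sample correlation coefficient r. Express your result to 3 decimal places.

0.187

r = (nΣxy − ΣxΣy) / √[(nΣx² − (Σx)²)(nΣy² − (Σy)²)]
Numerator: 12×5489 − 184×349 = 1652
Denominator: √[(45960 − 33856)(128220 − 121801)] = √[12104 × 6419] = 8814.5094
r = 1652 / 8814.5094 ≈ 0.187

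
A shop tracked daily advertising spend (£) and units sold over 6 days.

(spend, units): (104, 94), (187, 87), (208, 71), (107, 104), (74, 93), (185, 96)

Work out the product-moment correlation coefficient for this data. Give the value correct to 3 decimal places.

n = 6, Σx = 865, Σy = 545, Σx² = 140199, Σy² = 50127, Σxy = 76583
nΣxy − ΣxΣy = 459498 − 471425 = -11927
nΣx² − (Σx)² = 841194 − 748225 = 92969; nΣy² − (Σy)² = 300762 − 297025 = 3737
r = -11927 / √(92969 × 3737) = -11927 / 18639.3442 ≈ -0.640

-0.640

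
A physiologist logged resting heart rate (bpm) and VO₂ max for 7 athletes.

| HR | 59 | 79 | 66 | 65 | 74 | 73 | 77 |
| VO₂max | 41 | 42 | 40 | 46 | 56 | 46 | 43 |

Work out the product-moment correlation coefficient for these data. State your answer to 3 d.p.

0.277

n = 7, Σx = 493, Σy = 314, Σx² = 35037, Σy² = 14262, Σxy = 22180
nΣxy − ΣxΣy = 155260 − 154802 = 458
nΣx² − (Σx)² = 245259 − 243049 = 2210; nΣy² − (Σy)² = 99834 − 98596 = 1238
r = 458 / √(2210 × 1238) = 458 / 1654.0798 ≈ 0.277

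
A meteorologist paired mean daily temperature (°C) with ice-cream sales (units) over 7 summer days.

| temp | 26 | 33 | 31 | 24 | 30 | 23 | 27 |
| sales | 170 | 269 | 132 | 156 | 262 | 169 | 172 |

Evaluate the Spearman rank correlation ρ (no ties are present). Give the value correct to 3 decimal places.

0.429

Rank temp: 3, 7, 6, 2, 5, 1, 4
Rank sales: 4, 7, 1, 2, 6, 3, 5
d = rank(temp) − rank(sales): -1, 0, 5, 0, -1, -2, -1; Σd² = 32
ρ = 1 − 6Σd² / [n(n²−1)] = 1 − 6×32 / (7×48) = 1 − 192/336 ≈ 0.429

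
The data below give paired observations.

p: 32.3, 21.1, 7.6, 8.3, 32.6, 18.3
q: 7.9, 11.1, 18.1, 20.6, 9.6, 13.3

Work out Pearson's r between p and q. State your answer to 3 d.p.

n = 6, Σp = 120.2, Σq = 80.6, Σp² = 3012.8, Σq² = 1206.64, Σpq = 1354.27
nΣpq − ΣpΣq = 8125.62 − 9688.12 = -1562.5
nΣp² − (Σp)² = 18076.8 − 14448.04 = 3628.76; nΣq² − (Σq)² = 7239.84 − 6496.36 = 743.48
r = -1562.5 / √(3628.76 × 743.48) = -1562.5 / 1642.5317 ≈ -0.951

-0.951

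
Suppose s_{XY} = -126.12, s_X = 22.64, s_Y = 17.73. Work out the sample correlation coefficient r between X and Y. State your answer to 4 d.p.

-0.3142

r = Cov(X,Y) / (s_X · s_Y) = -126.12 / (22.64 × 17.73)
  = -126.12 / 401.4072 ≈ -0.3142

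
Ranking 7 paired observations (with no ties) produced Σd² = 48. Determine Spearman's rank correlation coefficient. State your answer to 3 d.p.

ρ = 1 − 6Σd² / [n(n²−1)] = 1 − 6×48 / (7×48)
  = 1 − 288/336 = 1 − 0.8571 ≈ 0.143

0.143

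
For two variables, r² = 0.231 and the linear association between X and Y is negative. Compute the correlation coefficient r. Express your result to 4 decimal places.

-0.4806

|r| = √0.231 = 0.4806
The association is negative, so r = −0.4806.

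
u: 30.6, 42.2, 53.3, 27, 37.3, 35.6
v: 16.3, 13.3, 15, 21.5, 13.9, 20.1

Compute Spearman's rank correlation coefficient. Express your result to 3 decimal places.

-0.771

Rank u: 2, 5, 6, 1, 4, 3
Rank v: 4, 1, 3, 6, 2, 5
d = rank(u) − rank(v): -2, 4, 3, -5, 2, -2; Σd² = 62
ρ = 1 − 6Σd² / [n(n²−1)] = 1 − 6×62 / (6×35) = 1 − 372/210 ≈ -0.771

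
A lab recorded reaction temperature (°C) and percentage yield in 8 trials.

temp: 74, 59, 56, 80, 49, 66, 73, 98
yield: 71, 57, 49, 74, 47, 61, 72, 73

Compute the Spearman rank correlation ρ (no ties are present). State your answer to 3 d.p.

Rank temp: 6, 3, 2, 7, 1, 4, 5, 8
Rank yield: 5, 3, 2, 8, 1, 4, 6, 7
d = rank(temp) − rank(yield): 1, 0, 0, -1, 0, 0, -1, 1; Σd² = 4
ρ = 1 − 6Σd² / [n(n²−1)] = 1 − 6×4 / (8×63) = 1 − 24/504 ≈ 0.952

0.952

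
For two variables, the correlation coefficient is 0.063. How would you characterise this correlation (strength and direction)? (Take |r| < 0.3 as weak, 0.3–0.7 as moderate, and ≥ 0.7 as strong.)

weak positive

r = 0.063 > 0 so the relationship is positive.
|r| = 0.063, which falls in the weak range.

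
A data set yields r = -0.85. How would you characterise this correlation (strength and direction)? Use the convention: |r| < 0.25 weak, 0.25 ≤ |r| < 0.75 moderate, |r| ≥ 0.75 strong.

strong negative

r = -0.85 < 0 so the relationship is negative.
|r| = 0.85, which falls in the strong range.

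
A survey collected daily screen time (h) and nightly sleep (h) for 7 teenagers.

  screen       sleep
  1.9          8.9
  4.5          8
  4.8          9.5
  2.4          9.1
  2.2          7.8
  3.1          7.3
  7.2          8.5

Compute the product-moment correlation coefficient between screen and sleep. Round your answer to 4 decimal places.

n = 7, Σx = 26.1, Σy = 59.1, Σx² = 118.95, Σy² = 502.65, Σxy = 221.34
nΣxy − ΣxΣy = 1549.38 − 1542.51 = 6.87
nΣx² − (Σx)² = 832.65 − 681.21 = 151.44; nΣy² − (Σy)² = 3518.55 − 3492.81 = 25.74
r = 6.87 / √(151.44 × 25.74) = 6.87 / 62.4345 ≈ 0.1100

0.1100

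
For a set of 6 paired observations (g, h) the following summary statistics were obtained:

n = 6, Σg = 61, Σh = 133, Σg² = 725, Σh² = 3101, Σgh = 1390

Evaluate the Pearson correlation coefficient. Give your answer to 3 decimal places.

r = (nΣgh − ΣgΣh) / √[(nΣg² − (Σg)²)(nΣh² − (Σh)²)]
Numerator: 6×1390 − 61×133 = 227
Denominator: √[(4350 − 3721)(18606 − 17689)] = √[629 × 917] = 759.4689
r = 227 / 759.4689 ≈ 0.299

0.299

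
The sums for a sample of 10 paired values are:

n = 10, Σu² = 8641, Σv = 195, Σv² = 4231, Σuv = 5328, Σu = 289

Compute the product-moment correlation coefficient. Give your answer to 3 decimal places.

-0.874

r = (nΣuv − ΣuΣv) / √[(nΣu² − (Σu)²)(nΣv² − (Σv)²)]
Numerator: 10×5328 − 289×195 = -3075
Denominator: √[(86410 − 83521)(42310 − 38025)] = √[2889 × 4285] = 3518.4322
r = -3075 / 3518.4322 ≈ -0.874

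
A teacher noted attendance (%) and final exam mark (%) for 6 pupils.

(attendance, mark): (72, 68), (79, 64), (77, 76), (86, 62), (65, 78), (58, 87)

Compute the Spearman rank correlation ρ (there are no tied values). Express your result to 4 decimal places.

Rank attendance: 3, 5, 4, 6, 2, 1
Rank mark: 3, 2, 4, 1, 5, 6
d = rank(attendance) − rank(mark): 0, 3, 0, 5, -3, -5; Σd² = 68
ρ = 1 − 6Σd² / [n(n²−1)] = 1 − 6×68 / (6×35) = 1 − 408/210 ≈ -0.9429

-0.9429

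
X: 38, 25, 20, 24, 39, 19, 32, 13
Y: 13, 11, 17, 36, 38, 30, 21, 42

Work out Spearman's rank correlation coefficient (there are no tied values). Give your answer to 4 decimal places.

Rank X: 7, 5, 3, 4, 8, 2, 6, 1
Rank Y: 2, 1, 3, 6, 7, 5, 4, 8
d = rank(X) − rank(Y): 5, 4, 0, -2, 1, -3, 2, -7; Σd² = 108
ρ = 1 − 6Σd² / [n(n²−1)] = 1 − 6×108 / (8×63) = 1 − 648/504 ≈ -0.2857

-0.2857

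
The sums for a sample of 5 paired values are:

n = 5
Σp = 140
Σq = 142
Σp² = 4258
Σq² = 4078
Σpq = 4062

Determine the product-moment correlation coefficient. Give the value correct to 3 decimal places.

0.696

r = (nΣpq − ΣpΣq) / √[(nΣp² − (Σp)²)(nΣq² − (Σq)²)]
Numerator: 5×4062 − 140×142 = 430
Denominator: √[(21290 − 19600)(20390 − 20164)] = √[1690 × 226] = 618.0129
r = 430 / 618.0129 ≈ 0.696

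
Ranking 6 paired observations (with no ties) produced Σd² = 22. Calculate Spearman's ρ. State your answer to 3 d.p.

0.371

ρ = 1 − 6Σd² / [n(n²−1)] = 1 − 6×22 / (6×35)
  = 1 − 132/210 = 1 − 0.6286 ≈ 0.371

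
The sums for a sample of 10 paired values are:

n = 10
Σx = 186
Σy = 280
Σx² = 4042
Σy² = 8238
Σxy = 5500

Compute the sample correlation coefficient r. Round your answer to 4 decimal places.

0.6065

r = (nΣxy − ΣxΣy) / √[(nΣx² − (Σx)²)(nΣy² − (Σy)²)]
Numerator: 10×5500 − 186×280 = 2920
Denominator: √[(40420 − 34596)(82380 − 78400)] = √[5824 × 3980] = 4814.5114
r = 2920 / 4814.5114 ≈ 0.6065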